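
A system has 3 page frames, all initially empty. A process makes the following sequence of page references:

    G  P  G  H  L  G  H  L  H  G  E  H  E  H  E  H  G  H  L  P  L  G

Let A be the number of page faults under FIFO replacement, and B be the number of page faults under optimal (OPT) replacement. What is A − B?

3

Under FIFO: F F . F F F . . . . F F . . . . . . F F . F → 10 faults.
Under OPT: F F . F F . . . . . F . . . . . . . F F . . → 7 faults.
A − B = 10 − 7 = 3.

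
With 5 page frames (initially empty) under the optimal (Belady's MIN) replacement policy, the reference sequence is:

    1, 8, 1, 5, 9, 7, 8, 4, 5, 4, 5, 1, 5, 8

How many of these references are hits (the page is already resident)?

1: miss, frames {1}
8: miss, frames {1,8}
1: hit
5: miss, frames {1,8,5}
9: miss, frames {1,8,5,9}
7: miss, frames {1,8,5,9,7}
8: hit
4: miss, evict 7, frames {1,8,5,9,4}
5: hit
4: hit
5: hit
1: hit
5: hit
8: hit
Hits: 8.

8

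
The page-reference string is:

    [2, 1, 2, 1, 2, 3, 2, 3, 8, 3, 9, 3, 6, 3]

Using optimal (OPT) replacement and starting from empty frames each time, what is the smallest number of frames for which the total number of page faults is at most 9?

f=1: 14 faults
f=2: 6 faults
f=3: 6 faults
f=4: 6 faults
f=5: 6 faults
f=6: 6 faults
Smallest f with faults ≤ 9 is 2.

2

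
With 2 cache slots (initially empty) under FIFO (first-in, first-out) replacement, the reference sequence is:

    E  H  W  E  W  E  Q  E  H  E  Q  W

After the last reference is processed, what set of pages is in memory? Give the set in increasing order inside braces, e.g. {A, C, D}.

{Q, W}

E -> fault, frames (E)
H -> fault, frames (E H)
W -> fault, evict E, frames (H W)
E -> fault, evict H, frames (W E)
W -> hit
E -> hit
Q -> fault, evict W, frames (E Q)
E -> hit
H -> fault, evict E, frames (Q H)
E -> fault, evict Q, frames (H E)
Q -> fault, evict H, frames (E Q)
W -> fault, evict E, frames (Q W)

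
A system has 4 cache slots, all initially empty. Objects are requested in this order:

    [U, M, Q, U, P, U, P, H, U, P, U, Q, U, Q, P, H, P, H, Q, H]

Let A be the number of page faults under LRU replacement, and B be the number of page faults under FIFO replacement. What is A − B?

Under LRU: F F F . F . . F . . . . . . . . . . . . → 5 faults.
Under FIFO: F F F . F . . F F . . . . . . . . . . . → 6 faults.
A − B = 5 − 6 = -1.

-1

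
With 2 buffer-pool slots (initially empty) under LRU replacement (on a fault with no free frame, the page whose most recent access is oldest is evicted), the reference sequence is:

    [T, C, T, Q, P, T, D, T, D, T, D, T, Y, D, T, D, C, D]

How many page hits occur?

8

T: fault, frames (T)
C: fault, frames (T C)
T: hit
Q: fault, evict C, frames (T Q)
P: fault, evict T, frames (Q P)
T: fault, evict Q, frames (P T)
D: fault, evict P, frames (T D)
T: hit
D: hit
T: hit
D: hit
T: hit
Y: fault, evict D, frames (T Y)
D: fault, evict T, frames (Y D)
T: fault, evict Y, frames (D T)
D: hit
C: fault, evict T, frames (D C)
D: hit
Hits: 8.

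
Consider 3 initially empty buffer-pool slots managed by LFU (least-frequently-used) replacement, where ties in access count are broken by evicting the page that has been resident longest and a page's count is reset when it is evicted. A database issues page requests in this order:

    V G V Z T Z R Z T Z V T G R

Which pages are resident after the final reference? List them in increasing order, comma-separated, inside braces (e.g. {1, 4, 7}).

V -> miss, frames {V}
G -> miss, frames {V,G}
V -> hit
Z -> miss, frames {V,G,Z}
T -> miss, evict G, frames {V,Z,T}
Z -> hit
R -> miss, evict T, frames {V,Z,R}
Z -> hit
T -> miss, evict R, frames {V,Z,T}
Z -> hit
V -> hit
T -> hit
G -> miss, evict T, frames {V,Z,G}
R -> miss, evict G, frames {V,Z,R}

{R, V, Z}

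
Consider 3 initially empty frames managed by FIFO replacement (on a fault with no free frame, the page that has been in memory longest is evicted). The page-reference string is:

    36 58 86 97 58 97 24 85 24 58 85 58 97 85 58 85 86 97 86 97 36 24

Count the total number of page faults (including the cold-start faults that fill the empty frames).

11

36 → fault, frames (36)
58 → fault, frames (36 58)
86 → fault, frames (36 58 86)
97 → fault, evict 36, frames (58 86 97)
58 → hit
97 → hit
24 → fault, evict 58, frames (86 97 24)
85 → fault, evict 86, frames (97 24 85)
24 → hit
58 → fault, evict 97, frames (24 85 58)
85 → hit
58 → hit
97 → fault, evict 24, frames (85 58 97)
85 → hit
58 → hit
85 → hit
86 → fault, evict 85, frames (58 97 86)
97 → hit
86 → hit
97 → hit
36 → fault, evict 58, frames (97 86 36)
24 → fault, evict 97, frames (86 36 24)
Page faults: 11.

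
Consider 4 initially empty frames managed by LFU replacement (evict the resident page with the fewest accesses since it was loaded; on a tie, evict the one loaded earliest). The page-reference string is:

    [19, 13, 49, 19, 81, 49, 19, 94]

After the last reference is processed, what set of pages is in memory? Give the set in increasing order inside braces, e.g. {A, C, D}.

{19, 49, 81, 94}

19: miss, frames [19]
13: miss, frames [19, 13]
49: miss, frames [19, 13, 49]
19: hit
81: miss, frames [19, 13, 49, 81]
49: hit
19: hit
94: miss, evict 13, frames [19, 49, 81, 94]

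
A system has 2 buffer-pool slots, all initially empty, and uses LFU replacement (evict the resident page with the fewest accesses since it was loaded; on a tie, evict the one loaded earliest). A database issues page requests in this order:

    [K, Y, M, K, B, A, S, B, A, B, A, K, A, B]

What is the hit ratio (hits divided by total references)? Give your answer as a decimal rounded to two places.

K → fault, frames [K]
Y → fault, frames [K, Y]
M → fault, evict K, frames [Y, M]
K → fault, evict Y, frames [M, K]
B → fault, evict M, frames [K, B]
A → fault, evict K, frames [B, A]
S → fault, evict B, frames [A, S]
B → fault, evict A, frames [S, B]
A → fault, evict S, frames [B, A]
B → hit
A → hit
K → fault, evict B, frames [A, K]
A → hit
B → fault, evict K, frames [A, B]
Hits: 3 of 14 references → 3/14 = 0.2143.

0.21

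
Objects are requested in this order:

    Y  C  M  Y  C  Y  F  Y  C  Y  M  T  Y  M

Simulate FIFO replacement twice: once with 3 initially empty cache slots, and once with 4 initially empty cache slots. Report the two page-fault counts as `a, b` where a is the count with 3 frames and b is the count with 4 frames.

9, 6

3 frames: F F F . . . F F F . F F F . → 9 faults.
4 frames: F F F . . . F . . . . F F . → 6 faults.
6 < 9: adding a frame reduced faults, as is typical.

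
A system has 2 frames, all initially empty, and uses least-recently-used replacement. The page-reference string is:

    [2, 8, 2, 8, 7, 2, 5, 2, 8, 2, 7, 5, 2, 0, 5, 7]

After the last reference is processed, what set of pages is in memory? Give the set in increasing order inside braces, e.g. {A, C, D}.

2 → miss, frames (2)
8 → miss, frames (2 8)
2 → hit
8 → hit
7 → miss, evict 2, frames (8 7)
2 → miss, evict 8, frames (7 2)
5 → miss, evict 7, frames (2 5)
2 → hit
8 → miss, evict 5, frames (2 8)
2 → hit
7 → miss, evict 8, frames (2 7)
5 → miss, evict 2, frames (7 5)
2 → miss, evict 7, frames (5 2)
0 → miss, evict 5, frames (2 0)
5 → miss, evict 2, frames (0 5)
7 → miss, evict 0, frames (5 7)

{5, 7}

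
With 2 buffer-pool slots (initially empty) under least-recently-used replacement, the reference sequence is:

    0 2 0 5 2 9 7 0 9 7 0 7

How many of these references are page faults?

0: miss, frames (0)
2: miss, frames (0 2)
0: hit
5: miss, evict 2, frames (0 5)
2: miss, evict 0, frames (5 2)
9: miss, evict 5, frames (2 9)
7: miss, evict 2, frames (9 7)
0: miss, evict 9, frames (7 0)
9: miss, evict 7, frames (0 9)
7: miss, evict 0, frames (9 7)
0: miss, evict 9, frames (7 0)
7: hit
Page faults: 10.

10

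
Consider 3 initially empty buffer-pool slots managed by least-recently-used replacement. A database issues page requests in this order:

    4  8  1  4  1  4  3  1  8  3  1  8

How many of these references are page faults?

4 → miss, frames (4)
8 → miss, frames (4 8)
1 → miss, frames (4 8 1)
4 → hit
1 → hit
4 → hit
3 → miss, evict 8, frames (1 4 3)
1 → hit
8 → miss, evict 4, frames (3 1 8)
3 → hit
1 → hit
8 → hit
Page faults: 5.

5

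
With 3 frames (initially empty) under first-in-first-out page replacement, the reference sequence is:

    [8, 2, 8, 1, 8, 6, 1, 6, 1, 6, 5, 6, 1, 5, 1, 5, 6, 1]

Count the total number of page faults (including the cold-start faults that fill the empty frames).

8: fault, frames [8]
2: fault, frames [8, 2]
8: hit
1: fault, frames [8, 2, 1]
8: hit
6: fault, evict 8, frames [2, 1, 6]
1: hit
6: hit
1: hit
6: hit
5: fault, evict 2, frames [1, 6, 5]
6: hit
1: hit
5: hit
1: hit
5: hit
6: hit
1: hit
Page faults: 5.

5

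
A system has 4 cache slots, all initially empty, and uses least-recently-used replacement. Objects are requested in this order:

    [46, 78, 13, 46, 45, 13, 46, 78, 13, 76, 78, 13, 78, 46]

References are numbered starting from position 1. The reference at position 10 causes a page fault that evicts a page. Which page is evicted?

45

pos 1: 46: miss, frames {46}
pos 2: 78: miss, frames {46,78}
pos 3: 13: miss, frames {46,78,13}
pos 4: 46: hit
pos 5: 45: miss, frames {78,13,46,45}
pos 6: 13: hit
pos 7: 46: hit
pos 8: 78: hit
pos 9: 13: hit
pos 10: 76: miss, evict 45, frames {46,78,13,76}
At position 10, page 45 is evicted.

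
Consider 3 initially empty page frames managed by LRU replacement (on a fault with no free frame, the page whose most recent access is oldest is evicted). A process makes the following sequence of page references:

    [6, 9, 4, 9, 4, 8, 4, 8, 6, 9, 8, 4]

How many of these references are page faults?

7

6 -> miss, frames (6)
9 -> miss, frames (6 9)
4 -> miss, frames (6 9 4)
9 -> hit
4 -> hit
8 -> miss, evict 6, frames (9 4 8)
4 -> hit
8 -> hit
6 -> miss, evict 9, frames (4 8 6)
9 -> miss, evict 4, frames (8 6 9)
8 -> hit
4 -> miss, evict 6, frames (9 8 4)
Page faults: 7.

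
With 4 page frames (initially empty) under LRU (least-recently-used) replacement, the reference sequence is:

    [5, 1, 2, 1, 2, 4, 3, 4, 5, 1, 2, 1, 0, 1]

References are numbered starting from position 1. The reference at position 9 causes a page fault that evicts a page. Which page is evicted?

1

pos 1: 5: fault, frames [5]
pos 2: 1: fault, frames [5, 1]
pos 3: 2: fault, frames [5, 1, 2]
pos 4: 1: hit
pos 5: 2: hit
pos 6: 4: fault, frames [5, 1, 2, 4]
pos 7: 3: fault, evict 5, frames [1, 2, 4, 3]
pos 8: 4: hit
pos 9: 5: fault, evict 1, frames [2, 3, 4, 5]
At position 9, page 1 is evicted.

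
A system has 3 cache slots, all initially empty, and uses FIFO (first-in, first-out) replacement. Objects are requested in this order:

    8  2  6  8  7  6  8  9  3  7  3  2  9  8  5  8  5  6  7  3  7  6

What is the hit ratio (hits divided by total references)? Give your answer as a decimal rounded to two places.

0.32

8: fault, frames [8]
2: fault, frames [8, 2]
6: fault, frames [8, 2, 6]
8: hit
7: fault, evict 8, frames [2, 6, 7]
6: hit
8: fault, evict 2, frames [6, 7, 8]
9: fault, evict 6, frames [7, 8, 9]
3: fault, evict 7, frames [8, 9, 3]
7: fault, evict 8, frames [9, 3, 7]
3: hit
2: fault, evict 9, frames [3, 7, 2]
9: fault, evict 3, frames [7, 2, 9]
8: fault, evict 7, frames [2, 9, 8]
5: fault, evict 2, frames [9, 8, 5]
8: hit
5: hit
6: fault, evict 9, frames [8, 5, 6]
7: fault, evict 8, frames [5, 6, 7]
3: fault, evict 5, frames [6, 7, 3]
7: hit
6: hit
Hits: 7 of 22 references → 7/22 = 0.3182.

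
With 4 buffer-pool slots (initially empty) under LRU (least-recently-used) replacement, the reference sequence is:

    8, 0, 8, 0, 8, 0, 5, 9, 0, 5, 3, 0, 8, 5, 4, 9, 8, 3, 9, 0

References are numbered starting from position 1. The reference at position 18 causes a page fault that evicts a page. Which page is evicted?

pos 1: 8 -> miss, frames {8}
pos 2: 0 -> miss, frames {8,0}
pos 3: 8 -> hit
pos 4: 0 -> hit
pos 5: 8 -> hit
pos 6: 0 -> hit
pos 7: 5 -> miss, frames {8,0,5}
pos 8: 9 -> miss, frames {8,0,5,9}
pos 9: 0 -> hit
pos 10: 5 -> hit
pos 11: 3 -> miss, evict 8, frames {9,0,5,3}
pos 12: 0 -> hit
pos 13: 8 -> miss, evict 9, frames {5,3,0,8}
pos 14: 5 -> hit
pos 15: 4 -> miss, evict 3, frames {0,8,5,4}
pos 16: 9 -> miss, evict 0, frames {8,5,4,9}
pos 17: 8 -> hit
pos 18: 3 -> miss, evict 5, frames {4,9,8,3}
At position 18, page 5 is evicted.

5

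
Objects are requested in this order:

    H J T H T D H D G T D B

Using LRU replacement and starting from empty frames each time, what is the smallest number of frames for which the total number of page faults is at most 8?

3

f=1: 12 faults
f=2: 10 faults
f=3: 7 faults
f=4: 6 faults
f=5: 6 faults
f=6: 6 faults
Smallest f with faults ≤ 8 is 3.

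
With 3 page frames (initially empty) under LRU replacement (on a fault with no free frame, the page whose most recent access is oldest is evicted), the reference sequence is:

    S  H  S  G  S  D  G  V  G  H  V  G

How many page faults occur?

S → miss, frames (S)
H → miss, frames (S H)
S → hit
G → miss, frames (H S G)
S → hit
D → miss, evict H, frames (G S D)
G → hit
V → miss, evict S, frames (D G V)
G → hit
H → miss, evict D, frames (V G H)
V → hit
G → hit
Page faults: 6.

6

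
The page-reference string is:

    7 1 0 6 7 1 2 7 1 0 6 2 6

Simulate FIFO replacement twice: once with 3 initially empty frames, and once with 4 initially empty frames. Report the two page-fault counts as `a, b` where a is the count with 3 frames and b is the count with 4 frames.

9, 10

3 frames: F F F F F F F . . F F . . → 9 faults.
4 frames: F F F F . . F F F F F F . → 10 faults.
10 > 9: adding a frame increased faults — Belady's anomaly.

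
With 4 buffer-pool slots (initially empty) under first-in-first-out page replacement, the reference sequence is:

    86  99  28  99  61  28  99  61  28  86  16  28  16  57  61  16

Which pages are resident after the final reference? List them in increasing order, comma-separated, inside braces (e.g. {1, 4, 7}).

{16, 28, 57, 61}

86 -> miss, frames (86)
99 -> miss, frames (86 99)
28 -> miss, frames (86 99 28)
99 -> hit
61 -> miss, frames (86 99 28 61)
28 -> hit
99 -> hit
61 -> hit
28 -> hit
86 -> hit
16 -> miss, evict 86, frames (99 28 61 16)
28 -> hit
16 -> hit
57 -> miss, evict 99, frames (28 61 16 57)
61 -> hit
16 -> hit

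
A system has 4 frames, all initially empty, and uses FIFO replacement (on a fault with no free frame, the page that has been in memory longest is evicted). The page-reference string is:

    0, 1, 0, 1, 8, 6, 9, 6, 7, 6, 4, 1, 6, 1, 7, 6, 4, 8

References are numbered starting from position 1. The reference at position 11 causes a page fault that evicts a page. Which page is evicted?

pos 1: 0 → fault, frames [0]
pos 2: 1 → fault, frames [0, 1]
pos 3: 0 → hit
pos 4: 1 → hit
pos 5: 8 → fault, frames [0, 1, 8]
pos 6: 6 → fault, frames [0, 1, 8, 6]
pos 7: 9 → fault, evict 0, frames [1, 8, 6, 9]
pos 8: 6 → hit
pos 9: 7 → fault, evict 1, frames [8, 6, 9, 7]
pos 10: 6 → hit
pos 11: 4 → fault, evict 8, frames [6, 9, 7, 4]
At position 11, page 8 is evicted.

8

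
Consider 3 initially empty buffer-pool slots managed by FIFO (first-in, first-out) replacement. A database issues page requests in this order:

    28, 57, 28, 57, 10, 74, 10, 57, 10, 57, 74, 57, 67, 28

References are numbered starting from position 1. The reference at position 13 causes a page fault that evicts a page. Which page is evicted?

57

pos 1: 28 → fault, frames [28]
pos 2: 57 → fault, frames [28, 57]
pos 3: 28 → hit
pos 4: 57 → hit
pos 5: 10 → fault, frames [28, 57, 10]
pos 6: 74 → fault, evict 28, frames [57, 10, 74]
pos 7: 10 → hit
pos 8: 57 → hit
pos 9: 10 → hit
pos 10: 57 → hit
pos 11: 74 → hit
pos 12: 57 → hit
pos 13: 67 → fault, evict 57, frames [10, 74, 67]
At position 13, page 57 is evicted.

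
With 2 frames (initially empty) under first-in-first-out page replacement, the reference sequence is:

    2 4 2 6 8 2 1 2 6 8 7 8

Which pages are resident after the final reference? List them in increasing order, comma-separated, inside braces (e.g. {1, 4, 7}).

{7, 8}

2: miss, frames {2}
4: miss, frames {2,4}
2: hit
6: miss, evict 2, frames {4,6}
8: miss, evict 4, frames {6,8}
2: miss, evict 6, frames {8,2}
1: miss, evict 8, frames {2,1}
2: hit
6: miss, evict 2, frames {1,6}
8: miss, evict 1, frames {6,8}
7: miss, evict 6, frames {8,7}
8: hit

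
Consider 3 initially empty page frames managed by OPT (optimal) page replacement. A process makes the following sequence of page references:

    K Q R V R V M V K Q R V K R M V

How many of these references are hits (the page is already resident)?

K → miss, frames {K}
Q → miss, frames {K,Q}
R → miss, frames {K,Q,R}
V → miss, evict Q, frames {K,R,V}
R → hit
V → hit
M → miss, evict R, frames {K,V,M}
V → hit
K → hit
Q → miss, evict M, frames {K,V,Q}
R → miss, evict Q, frames {K,V,R}
V → hit
K → hit
R → hit
M → miss, evict R, frames {K,V,M}
V → hit
Hits: 8.

8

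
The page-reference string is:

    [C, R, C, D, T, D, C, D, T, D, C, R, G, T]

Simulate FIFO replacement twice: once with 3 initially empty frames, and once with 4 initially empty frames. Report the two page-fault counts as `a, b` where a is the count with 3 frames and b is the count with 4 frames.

3 frames: F F . F F . F . . . . F F F → 8 faults.
4 frames: F F . F F . . . . . . . F . → 5 faults.
5 < 8: adding a frame reduced faults, as is typical.

8, 5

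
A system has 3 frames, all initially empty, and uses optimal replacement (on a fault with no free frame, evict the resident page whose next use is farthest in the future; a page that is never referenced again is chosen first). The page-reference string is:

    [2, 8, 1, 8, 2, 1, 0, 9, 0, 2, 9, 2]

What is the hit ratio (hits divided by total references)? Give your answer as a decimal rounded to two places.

2 -> fault, frames [2]
8 -> fault, frames [2, 8]
1 -> fault, frames [2, 8, 1]
8 -> hit
2 -> hit
1 -> hit
0 -> fault, evict 1, frames [2, 8, 0]
9 -> fault, evict 8, frames [2, 0, 9]
0 -> hit
2 -> hit
9 -> hit
2 -> hit
Hits: 7 of 12 references → 7/12 = 0.5833.

0.58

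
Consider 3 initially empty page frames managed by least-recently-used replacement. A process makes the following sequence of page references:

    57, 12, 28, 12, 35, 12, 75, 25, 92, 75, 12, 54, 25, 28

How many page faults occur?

11

57: fault, frames {57}
12: fault, frames {57,12}
28: fault, frames {57,12,28}
12: hit
35: fault, evict 57, frames {28,12,35}
12: hit
75: fault, evict 28, frames {35,12,75}
25: fault, evict 35, frames {12,75,25}
92: fault, evict 12, frames {75,25,92}
75: hit
12: fault, evict 25, frames {92,75,12}
54: fault, evict 92, frames {75,12,54}
25: fault, evict 75, frames {12,54,25}
28: fault, evict 12, frames {54,25,28}
Page faults: 11.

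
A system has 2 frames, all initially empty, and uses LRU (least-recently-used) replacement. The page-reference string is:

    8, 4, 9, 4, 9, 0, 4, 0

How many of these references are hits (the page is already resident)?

3

8 -> miss, frames (8)
4 -> miss, frames (8 4)
9 -> miss, evict 8, frames (4 9)
4 -> hit
9 -> hit
0 -> miss, evict 4, frames (9 0)
4 -> miss, evict 9, frames (0 4)
0 -> hit
Hits: 3.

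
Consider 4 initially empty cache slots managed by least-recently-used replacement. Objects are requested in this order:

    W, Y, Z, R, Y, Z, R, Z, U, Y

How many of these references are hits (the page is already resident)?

5

W -> miss, frames (W)
Y -> miss, frames (W Y)
Z -> miss, frames (W Y Z)
R -> miss, frames (W Y Z R)
Y -> hit
Z -> hit
R -> hit
Z -> hit
U -> miss, evict W, frames (Y R Z U)
Y -> hit
Hits: 5.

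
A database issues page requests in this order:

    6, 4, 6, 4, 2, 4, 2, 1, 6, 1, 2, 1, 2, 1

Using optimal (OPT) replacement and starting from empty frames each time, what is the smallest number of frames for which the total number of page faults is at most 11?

f=1: 14 faults
f=2: 6 faults
f=3: 4 faults
f=4: 4 faults
Smallest f with faults ≤ 11 is 2.

2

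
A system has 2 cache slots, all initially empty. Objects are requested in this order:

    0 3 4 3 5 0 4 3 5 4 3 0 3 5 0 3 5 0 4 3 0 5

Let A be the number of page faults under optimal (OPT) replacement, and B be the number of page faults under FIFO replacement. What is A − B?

Under OPT: F F F . F F . F F . F F . F . F . F F . F F → 15 faults.
Under FIFO: F F F . F F F F F F F F . F . F . F F F F F → 18 faults.
A − B = 15 − 18 = -3.

-3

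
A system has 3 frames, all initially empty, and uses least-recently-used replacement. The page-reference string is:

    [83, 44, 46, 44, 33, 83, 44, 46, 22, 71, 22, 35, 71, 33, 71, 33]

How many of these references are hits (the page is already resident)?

83 → fault, frames (83)
44 → fault, frames (83 44)
46 → fault, frames (83 44 46)
44 → hit
33 → fault, evict 83, frames (46 44 33)
83 → fault, evict 46, frames (44 33 83)
44 → hit
46 → fault, evict 33, frames (83 44 46)
22 → fault, evict 83, frames (44 46 22)
71 → fault, evict 44, frames (46 22 71)
22 → hit
35 → fault, evict 46, frames (71 22 35)
71 → hit
33 → fault, evict 22, frames (35 71 33)
71 → hit
33 → hit
Hits: 6.

6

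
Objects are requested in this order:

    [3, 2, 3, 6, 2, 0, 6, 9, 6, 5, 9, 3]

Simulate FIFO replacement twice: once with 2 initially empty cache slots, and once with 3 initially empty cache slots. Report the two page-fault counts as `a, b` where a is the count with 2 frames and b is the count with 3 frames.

2 frames: F F . F . F . F F F F F → 9 faults.
3 frames: F F . F . F . F . F . F → 7 faults.
7 < 9: adding a frame reduced faults, as is typical.

9, 7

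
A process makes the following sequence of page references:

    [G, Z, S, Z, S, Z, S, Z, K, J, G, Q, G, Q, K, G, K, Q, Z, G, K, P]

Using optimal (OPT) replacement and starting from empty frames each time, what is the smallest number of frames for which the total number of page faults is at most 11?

3

f=1: 22 faults
f=2: 12 faults
f=3: 8 faults
f=4: 7 faults
f=5: 7 faults
f=6: 7 faults
f=7: 7 faults
Smallest f with faults ≤ 11 is 3.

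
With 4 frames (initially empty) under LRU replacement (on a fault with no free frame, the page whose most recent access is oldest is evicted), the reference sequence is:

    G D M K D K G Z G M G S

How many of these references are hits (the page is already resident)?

G -> fault, frames (G)
D -> fault, frames (G D)
M -> fault, frames (G D M)
K -> fault, frames (G D M K)
D -> hit
K -> hit
G -> hit
Z -> fault, evict M, frames (D K G Z)
G -> hit
M -> fault, evict D, frames (K Z G M)
G -> hit
S -> fault, evict K, frames (Z M G S)
Hits: 5.

5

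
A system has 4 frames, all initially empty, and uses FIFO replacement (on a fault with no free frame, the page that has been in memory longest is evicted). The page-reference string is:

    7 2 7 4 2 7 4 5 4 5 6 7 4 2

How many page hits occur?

7: miss, frames {7}
2: miss, frames {7,2}
7: hit
4: miss, frames {7,2,4}
2: hit
7: hit
4: hit
5: miss, frames {7,2,4,5}
4: hit
5: hit
6: miss, evict 7, frames {2,4,5,6}
7: miss, evict 2, frames {4,5,6,7}
4: hit
2: miss, evict 4, frames {5,6,7,2}
Hits: 7.

7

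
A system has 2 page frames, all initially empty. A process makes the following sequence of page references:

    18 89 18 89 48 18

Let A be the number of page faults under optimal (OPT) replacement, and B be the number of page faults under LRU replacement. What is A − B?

Under OPT: F F . . F . → 3 faults.
Under LRU: F F . . F F → 4 faults.
A − B = 3 − 4 = -1.

-1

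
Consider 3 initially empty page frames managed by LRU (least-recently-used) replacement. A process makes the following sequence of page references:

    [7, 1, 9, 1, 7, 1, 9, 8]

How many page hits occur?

4

7: miss, frames [7]
1: miss, frames [7, 1]
9: miss, frames [7, 1, 9]
1: hit
7: hit
1: hit
9: hit
8: miss, evict 7, frames [1, 9, 8]
Hits: 4.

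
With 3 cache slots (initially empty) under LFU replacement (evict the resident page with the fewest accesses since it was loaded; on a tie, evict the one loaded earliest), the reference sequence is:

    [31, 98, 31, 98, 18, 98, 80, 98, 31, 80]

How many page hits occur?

6

31 -> fault, frames {31}
98 -> fault, frames {31,98}
31 -> hit
98 -> hit
18 -> fault, frames {31,98,18}
98 -> hit
80 -> fault, evict 18, frames {31,98,80}
98 -> hit
31 -> hit
80 -> hit
Hits: 6.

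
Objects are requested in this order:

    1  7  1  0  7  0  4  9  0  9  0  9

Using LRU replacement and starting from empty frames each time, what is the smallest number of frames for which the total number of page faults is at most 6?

f=1: 12 faults
f=2: 7 faults
f=3: 5 faults
f=4: 5 faults
f=5: 5 faults
Smallest f with faults ≤ 6 is 3.

3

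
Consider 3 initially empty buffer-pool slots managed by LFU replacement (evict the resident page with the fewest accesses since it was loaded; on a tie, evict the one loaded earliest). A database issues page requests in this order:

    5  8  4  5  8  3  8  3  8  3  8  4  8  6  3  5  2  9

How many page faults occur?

5: miss, frames {5}
8: miss, frames {5,8}
4: miss, frames {5,8,4}
5: hit
8: hit
3: miss, evict 4, frames {5,8,3}
8: hit
3: hit
8: hit
3: hit
8: hit
4: miss, evict 5, frames {8,3,4}
8: hit
6: miss, evict 4, frames {8,3,6}
3: hit
5: miss, evict 6, frames {8,3,5}
2: miss, evict 5, frames {8,3,2}
9: miss, evict 2, frames {8,3,9}
Page faults: 9.

9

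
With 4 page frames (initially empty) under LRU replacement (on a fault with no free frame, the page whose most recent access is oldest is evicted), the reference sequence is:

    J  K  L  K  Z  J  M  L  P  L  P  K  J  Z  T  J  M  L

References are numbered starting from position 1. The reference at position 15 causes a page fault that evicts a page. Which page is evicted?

P

pos 1: J → miss, frames (J)
pos 2: K → miss, frames (J K)
pos 3: L → miss, frames (J K L)
pos 4: K → hit
pos 5: Z → miss, frames (J L K Z)
pos 6: J → hit
pos 7: M → miss, evict L, frames (K Z J M)
pos 8: L → miss, evict K, frames (Z J M L)
pos 9: P → miss, evict Z, frames (J M L P)
pos 10: L → hit
pos 11: P → hit
pos 12: K → miss, evict J, frames (M L P K)
pos 13: J → miss, evict M, frames (L P K J)
pos 14: Z → miss, evict L, frames (P K J Z)
pos 15: T → miss, evict P, frames (K J Z T)
At position 15, page P is evicted.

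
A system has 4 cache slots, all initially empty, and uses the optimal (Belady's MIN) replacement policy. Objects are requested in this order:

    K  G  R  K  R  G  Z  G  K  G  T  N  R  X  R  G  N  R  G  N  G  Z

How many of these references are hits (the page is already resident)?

14

K → fault, frames {K}
G → fault, frames {K,G}
R → fault, frames {K,G,R}
K → hit
R → hit
G → hit
Z → fault, frames {K,G,R,Z}
G → hit
K → hit
G → hit
T → fault, evict K, frames {G,R,Z,T}
N → fault, evict T, frames {G,R,Z,N}
R → hit
X → fault, evict Z, frames {G,R,N,X}
R → hit
G → hit
N → hit
R → hit
G → hit
N → hit
G → hit
Z → fault, evict X, frames {G,R,N,Z}
Hits: 14.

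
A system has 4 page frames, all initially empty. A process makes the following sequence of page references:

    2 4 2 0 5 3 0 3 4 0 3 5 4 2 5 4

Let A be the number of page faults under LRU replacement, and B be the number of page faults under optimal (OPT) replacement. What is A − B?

Under LRU: F F . F F F . . F . . . . F . . → 7 faults.
Under OPT: F F . F F F . . . . . . . F . . → 6 faults.
A − B = 7 − 6 = 1.

1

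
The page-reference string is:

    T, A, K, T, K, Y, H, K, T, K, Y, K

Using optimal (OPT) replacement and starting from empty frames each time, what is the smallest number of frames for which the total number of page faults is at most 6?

3

f=1: 12 faults
f=2: 7 faults
f=3: 6 faults
f=4: 5 faults
f=5: 5 faults
Smallest f with faults ≤ 6 is 3.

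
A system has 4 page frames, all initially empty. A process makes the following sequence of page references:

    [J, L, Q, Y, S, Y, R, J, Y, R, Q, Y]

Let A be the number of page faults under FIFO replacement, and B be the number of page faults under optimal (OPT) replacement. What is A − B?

Under FIFO: F F F F F . F F . . F F → 9 faults.
Under OPT: F F F F F . F . . . . . → 6 faults.
A − B = 9 − 6 = 3.

3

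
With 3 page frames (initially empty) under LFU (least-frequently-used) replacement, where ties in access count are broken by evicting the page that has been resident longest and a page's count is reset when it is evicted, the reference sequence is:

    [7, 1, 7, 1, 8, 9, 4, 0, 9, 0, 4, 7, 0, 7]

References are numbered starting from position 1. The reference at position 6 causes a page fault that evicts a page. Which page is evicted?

8

pos 1: 7 -> miss, frames {7}
pos 2: 1 -> miss, frames {7,1}
pos 3: 7 -> hit
pos 4: 1 -> hit
pos 5: 8 -> miss, frames {7,1,8}
pos 6: 9 -> miss, evict 8, frames {7,1,9}
At position 6, page 8 is evicted.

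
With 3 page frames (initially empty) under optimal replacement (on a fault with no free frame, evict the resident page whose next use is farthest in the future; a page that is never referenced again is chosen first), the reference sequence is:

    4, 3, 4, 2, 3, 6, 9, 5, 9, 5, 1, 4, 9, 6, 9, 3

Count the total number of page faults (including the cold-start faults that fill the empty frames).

9

4: miss, frames (4)
3: miss, frames (4 3)
4: hit
2: miss, frames (4 3 2)
3: hit
6: miss, evict 2, frames (4 3 6)
9: miss, evict 3, frames (4 6 9)
5: miss, evict 6, frames (4 9 5)
9: hit
5: hit
1: miss, evict 5, frames (4 9 1)
4: hit
9: hit
6: miss, evict 1, frames (4 9 6)
9: hit
3: miss, evict 6, frames (4 9 3)
Page faults: 9.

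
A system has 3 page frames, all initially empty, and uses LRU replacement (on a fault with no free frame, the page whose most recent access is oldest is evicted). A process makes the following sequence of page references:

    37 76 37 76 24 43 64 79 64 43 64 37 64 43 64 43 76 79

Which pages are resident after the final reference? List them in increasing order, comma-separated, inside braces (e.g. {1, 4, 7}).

{43, 76, 79}

37 -> fault, frames (37)
76 -> fault, frames (37 76)
37 -> hit
76 -> hit
24 -> fault, frames (37 76 24)
43 -> fault, evict 37, frames (76 24 43)
64 -> fault, evict 76, frames (24 43 64)
79 -> fault, evict 24, frames (43 64 79)
64 -> hit
43 -> hit
64 -> hit
37 -> fault, evict 79, frames (43 64 37)
64 -> hit
43 -> hit
64 -> hit
43 -> hit
76 -> fault, evict 37, frames (64 43 76)
79 -> fault, evict 64, frames (43 76 79)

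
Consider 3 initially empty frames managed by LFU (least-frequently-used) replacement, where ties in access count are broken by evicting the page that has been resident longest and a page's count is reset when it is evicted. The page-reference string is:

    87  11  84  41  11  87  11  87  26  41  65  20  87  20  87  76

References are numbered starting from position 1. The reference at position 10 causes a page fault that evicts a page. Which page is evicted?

pos 1: 87: miss, frames {87}
pos 2: 11: miss, frames {87,11}
pos 3: 84: miss, frames {87,11,84}
pos 4: 41: miss, evict 87, frames {11,84,41}
pos 5: 11: hit
pos 6: 87: miss, evict 84, frames {11,41,87}
pos 7: 11: hit
pos 8: 87: hit
pos 9: 26: miss, evict 41, frames {11,87,26}
pos 10: 41: miss, evict 26, frames {11,87,41}
At position 10, page 26 is evicted.

26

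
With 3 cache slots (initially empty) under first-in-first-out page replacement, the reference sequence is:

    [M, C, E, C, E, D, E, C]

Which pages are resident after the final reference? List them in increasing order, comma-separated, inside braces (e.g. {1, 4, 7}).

{C, D, E}

M → fault, frames {M}
C → fault, frames {M,C}
E → fault, frames {M,C,E}
C → hit
E → hit
D → fault, evict M, frames {C,E,D}
E → hit
C → hit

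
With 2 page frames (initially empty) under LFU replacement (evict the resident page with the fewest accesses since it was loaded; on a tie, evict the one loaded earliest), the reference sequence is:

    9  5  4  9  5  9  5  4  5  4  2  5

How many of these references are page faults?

9 -> miss, frames (9)
5 -> miss, frames (9 5)
4 -> miss, evict 9, frames (5 4)
9 -> miss, evict 5, frames (4 9)
5 -> miss, evict 4, frames (9 5)
9 -> hit
5 -> hit
4 -> miss, evict 9, frames (5 4)
5 -> hit
4 -> hit
2 -> miss, evict 4, frames (5 2)
5 -> hit
Page faults: 7.

7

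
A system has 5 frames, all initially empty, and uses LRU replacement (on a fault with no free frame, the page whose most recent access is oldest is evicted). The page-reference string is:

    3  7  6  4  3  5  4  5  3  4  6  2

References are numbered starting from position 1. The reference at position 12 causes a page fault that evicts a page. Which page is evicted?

pos 1: 3: fault, frames (3)
pos 2: 7: fault, frames (3 7)
pos 3: 6: fault, frames (3 7 6)
pos 4: 4: fault, frames (3 7 6 4)
pos 5: 3: hit
pos 6: 5: fault, frames (7 6 4 3 5)
pos 7: 4: hit
pos 8: 5: hit
pos 9: 3: hit
pos 10: 4: hit
pos 11: 6: hit
pos 12: 2: fault, evict 7, frames (5 3 4 6 2)
At position 12, page 7 is evicted.

7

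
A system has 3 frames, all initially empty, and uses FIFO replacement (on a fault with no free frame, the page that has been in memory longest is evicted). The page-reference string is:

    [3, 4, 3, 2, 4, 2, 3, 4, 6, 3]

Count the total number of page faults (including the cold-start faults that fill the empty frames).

5

3: fault, frames (3)
4: fault, frames (3 4)
3: hit
2: fault, frames (3 4 2)
4: hit
2: hit
3: hit
4: hit
6: fault, evict 3, frames (4 2 6)
3: fault, evict 4, frames (2 6 3)
Page faults: 5.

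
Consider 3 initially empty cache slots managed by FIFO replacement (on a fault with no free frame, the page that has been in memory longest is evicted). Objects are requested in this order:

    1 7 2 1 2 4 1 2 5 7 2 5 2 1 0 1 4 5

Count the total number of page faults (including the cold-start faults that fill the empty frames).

12

1: miss, frames [1]
7: miss, frames [1, 7]
2: miss, frames [1, 7, 2]
1: hit
2: hit
4: miss, evict 1, frames [7, 2, 4]
1: miss, evict 7, frames [2, 4, 1]
2: hit
5: miss, evict 2, frames [4, 1, 5]
7: miss, evict 4, frames [1, 5, 7]
2: miss, evict 1, frames [5, 7, 2]
5: hit
2: hit
1: miss, evict 5, frames [7, 2, 1]
0: miss, evict 7, frames [2, 1, 0]
1: hit
4: miss, evict 2, frames [1, 0, 4]
5: miss, evict 1, frames [0, 4, 5]
Page faults: 12.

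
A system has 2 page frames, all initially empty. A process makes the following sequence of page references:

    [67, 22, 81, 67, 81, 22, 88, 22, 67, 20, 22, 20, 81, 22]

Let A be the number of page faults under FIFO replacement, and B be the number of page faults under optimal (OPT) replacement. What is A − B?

2

Under FIFO: F F F F . F F . F F F . F . → 10 faults.
Under OPT: F F F . . F F . F F . . F . → 8 faults.
A − B = 10 − 8 = 2.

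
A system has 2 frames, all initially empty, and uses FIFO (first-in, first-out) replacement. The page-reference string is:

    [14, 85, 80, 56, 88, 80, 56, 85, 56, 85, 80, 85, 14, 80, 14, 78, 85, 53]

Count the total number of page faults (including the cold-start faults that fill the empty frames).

14 → fault, frames [14]
85 → fault, frames [14, 85]
80 → fault, evict 14, frames [85, 80]
56 → fault, evict 85, frames [80, 56]
88 → fault, evict 80, frames [56, 88]
80 → fault, evict 56, frames [88, 80]
56 → fault, evict 88, frames [80, 56]
85 → fault, evict 80, frames [56, 85]
56 → hit
85 → hit
80 → fault, evict 56, frames [85, 80]
85 → hit
14 → fault, evict 85, frames [80, 14]
80 → hit
14 → hit
78 → fault, evict 80, frames [14, 78]
85 → fault, evict 14, frames [78, 85]
53 → fault, evict 78, frames [85, 53]
Page faults: 13.

13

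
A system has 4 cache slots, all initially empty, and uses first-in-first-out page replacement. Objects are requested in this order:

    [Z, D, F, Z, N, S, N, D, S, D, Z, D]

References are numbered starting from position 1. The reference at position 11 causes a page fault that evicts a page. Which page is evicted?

D

pos 1: Z -> miss, frames {Z}
pos 2: D -> miss, frames {Z,D}
pos 3: F -> miss, frames {Z,D,F}
pos 4: Z -> hit
pos 5: N -> miss, frames {Z,D,F,N}
pos 6: S -> miss, evict Z, frames {D,F,N,S}
pos 7: N -> hit
pos 8: D -> hit
pos 9: S -> hit
pos 10: D -> hit
pos 11: Z -> miss, evict D, frames {F,N,S,Z}
At position 11, page D is evicted.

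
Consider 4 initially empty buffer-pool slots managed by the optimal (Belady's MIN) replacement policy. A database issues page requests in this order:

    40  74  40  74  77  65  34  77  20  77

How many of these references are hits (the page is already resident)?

4

40: fault, frames [40]
74: fault, frames [40, 74]
40: hit
74: hit
77: fault, frames [40, 74, 77]
65: fault, frames [40, 74, 77, 65]
34: fault, evict 65, frames [40, 74, 77, 34]
77: hit
20: fault, evict 34, frames [40, 74, 77, 20]
77: hit
Hits: 4.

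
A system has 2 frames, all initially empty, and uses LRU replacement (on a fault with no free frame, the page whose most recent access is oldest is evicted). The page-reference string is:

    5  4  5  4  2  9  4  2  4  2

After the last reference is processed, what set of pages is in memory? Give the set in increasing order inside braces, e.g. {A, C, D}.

{2, 4}

5: miss, frames {5}
4: miss, frames {5,4}
5: hit
4: hit
2: miss, evict 5, frames {4,2}
9: miss, evict 4, frames {2,9}
4: miss, evict 2, frames {9,4}
2: miss, evict 9, frames {4,2}
4: hit
2: hit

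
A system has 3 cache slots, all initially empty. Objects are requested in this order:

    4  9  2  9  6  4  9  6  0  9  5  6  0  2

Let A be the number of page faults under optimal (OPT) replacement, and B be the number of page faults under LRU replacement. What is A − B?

Under OPT: F F F . F . . . F . F . . F → 7 faults.
Under LRU: F F F . F F . . F . F F F F → 10 faults.
A − B = 7 − 10 = -3.

-3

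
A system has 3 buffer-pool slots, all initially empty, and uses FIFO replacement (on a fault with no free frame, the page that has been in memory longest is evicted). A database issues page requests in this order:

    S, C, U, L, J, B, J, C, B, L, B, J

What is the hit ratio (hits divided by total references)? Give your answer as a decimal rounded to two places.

0.25

S: miss, frames [S]
C: miss, frames [S, C]
U: miss, frames [S, C, U]
L: miss, evict S, frames [C, U, L]
J: miss, evict C, frames [U, L, J]
B: miss, evict U, frames [L, J, B]
J: hit
C: miss, evict L, frames [J, B, C]
B: hit
L: miss, evict J, frames [B, C, L]
B: hit
J: miss, evict B, frames [C, L, J]
Hits: 3 of 12 references → 3/12 = 0.2500.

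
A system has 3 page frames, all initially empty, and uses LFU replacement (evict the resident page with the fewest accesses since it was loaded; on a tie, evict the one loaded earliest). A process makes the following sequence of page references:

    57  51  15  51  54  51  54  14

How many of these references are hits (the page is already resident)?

3

57: fault, frames {57}
51: fault, frames {57,51}
15: fault, frames {57,51,15}
51: hit
54: fault, evict 57, frames {51,15,54}
51: hit
54: hit
14: fault, evict 15, frames {51,54,14}
Hits: 3.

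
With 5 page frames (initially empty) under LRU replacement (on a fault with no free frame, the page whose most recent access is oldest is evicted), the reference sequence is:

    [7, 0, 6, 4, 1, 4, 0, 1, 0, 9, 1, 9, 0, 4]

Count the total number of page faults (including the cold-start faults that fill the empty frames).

7: miss, frames {7}
0: miss, frames {7,0}
6: miss, frames {7,0,6}
4: miss, frames {7,0,6,4}
1: miss, frames {7,0,6,4,1}
4: hit
0: hit
1: hit
0: hit
9: miss, evict 7, frames {6,4,1,0,9}
1: hit
9: hit
0: hit
4: hit
Page faults: 6.

6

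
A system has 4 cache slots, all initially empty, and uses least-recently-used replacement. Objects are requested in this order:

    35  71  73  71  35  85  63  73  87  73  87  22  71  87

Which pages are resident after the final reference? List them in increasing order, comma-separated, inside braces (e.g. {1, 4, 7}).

{22, 71, 73, 87}

35 -> fault, frames (35)
71 -> fault, frames (35 71)
73 -> fault, frames (35 71 73)
71 -> hit
35 -> hit
85 -> fault, frames (73 71 35 85)
63 -> fault, evict 73, frames (71 35 85 63)
73 -> fault, evict 71, frames (35 85 63 73)
87 -> fault, evict 35, frames (85 63 73 87)
73 -> hit
87 -> hit
22 -> fault, evict 85, frames (63 73 87 22)
71 -> fault, evict 63, frames (73 87 22 71)
87 -> hit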